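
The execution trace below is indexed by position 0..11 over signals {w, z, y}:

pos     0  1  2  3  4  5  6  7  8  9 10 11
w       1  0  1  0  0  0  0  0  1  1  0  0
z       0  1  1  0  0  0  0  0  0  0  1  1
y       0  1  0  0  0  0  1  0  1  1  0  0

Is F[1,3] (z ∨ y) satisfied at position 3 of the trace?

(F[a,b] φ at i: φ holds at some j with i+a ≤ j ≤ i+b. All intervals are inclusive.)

Holds

Check (z ∨ y) at each j in [4,6]:
  j=4: false
  j=5: false
  j=6: true
Found at j=6 → formula holds.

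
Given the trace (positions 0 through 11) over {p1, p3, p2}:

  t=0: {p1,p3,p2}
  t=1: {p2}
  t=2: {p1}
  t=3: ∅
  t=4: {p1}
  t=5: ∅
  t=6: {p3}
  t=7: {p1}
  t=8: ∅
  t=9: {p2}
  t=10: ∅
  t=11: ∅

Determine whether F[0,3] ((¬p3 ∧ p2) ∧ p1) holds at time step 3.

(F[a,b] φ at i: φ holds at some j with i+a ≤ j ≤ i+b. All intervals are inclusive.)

Check ((¬p3 ∧ p2) ∧ p1) at each j in [3,6]:
  j=3: false
  j=4: false
  j=5: false
  j=6: false
No position in the window satisfies it → formula fails.

False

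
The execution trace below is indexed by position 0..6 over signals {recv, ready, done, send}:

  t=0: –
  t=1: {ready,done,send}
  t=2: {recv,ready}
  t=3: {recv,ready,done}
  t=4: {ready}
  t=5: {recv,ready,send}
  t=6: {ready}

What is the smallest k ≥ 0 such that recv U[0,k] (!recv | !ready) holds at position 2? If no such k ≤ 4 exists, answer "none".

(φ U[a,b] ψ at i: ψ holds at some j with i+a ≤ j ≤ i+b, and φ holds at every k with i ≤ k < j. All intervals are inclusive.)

2

Need earliest j ≥ 2 with (!recv | !ready), and recv at every k in [2,j-1].
  j=2: rhs fails.
  j=3: rhs fails.
  j=4: rhs holds; lhs holds on [2,3]. k = 2.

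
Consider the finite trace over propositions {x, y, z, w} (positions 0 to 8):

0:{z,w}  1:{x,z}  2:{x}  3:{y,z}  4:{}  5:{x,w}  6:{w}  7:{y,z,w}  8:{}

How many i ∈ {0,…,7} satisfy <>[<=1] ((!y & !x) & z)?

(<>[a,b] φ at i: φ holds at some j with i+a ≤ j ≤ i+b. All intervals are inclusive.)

Evaluate at each i in [0,7]:
  i=0: ✓ (witness j=0)
  i=1: ✗ (none in [1,2])
  i=2: ✗ (none in [2,3])
  i=3: ✗ (none in [3,4])
  i=4: ✗ (none in [4,5])
  i=5: ✗ (none in [5,6])
  i=6: ✗ (none in [6,7])
  i=7: ✗ (none in [7,8])
Positions where it holds: {0} → 1.

1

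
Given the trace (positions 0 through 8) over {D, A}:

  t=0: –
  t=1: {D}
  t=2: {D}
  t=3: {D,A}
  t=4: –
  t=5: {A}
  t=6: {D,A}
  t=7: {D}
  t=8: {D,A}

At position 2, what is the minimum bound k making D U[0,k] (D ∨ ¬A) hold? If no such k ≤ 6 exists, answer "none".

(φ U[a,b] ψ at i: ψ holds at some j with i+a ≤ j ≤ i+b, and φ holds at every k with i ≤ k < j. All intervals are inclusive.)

0

Need earliest j ≥ 2 with (D ∨ ¬A), and D at every k in [2,j-1].
  j=2: rhs holds (empty prefix). k = 0.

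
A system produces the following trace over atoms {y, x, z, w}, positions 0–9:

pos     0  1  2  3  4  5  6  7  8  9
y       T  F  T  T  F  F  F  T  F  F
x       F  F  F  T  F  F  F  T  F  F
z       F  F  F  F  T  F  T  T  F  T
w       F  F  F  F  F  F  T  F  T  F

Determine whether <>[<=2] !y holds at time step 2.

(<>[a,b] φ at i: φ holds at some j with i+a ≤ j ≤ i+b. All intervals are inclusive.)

Check !y at each j in [2,4]:
  j=2: false
  j=3: false
  j=4: true
Found at j=4 → formula holds.

Yes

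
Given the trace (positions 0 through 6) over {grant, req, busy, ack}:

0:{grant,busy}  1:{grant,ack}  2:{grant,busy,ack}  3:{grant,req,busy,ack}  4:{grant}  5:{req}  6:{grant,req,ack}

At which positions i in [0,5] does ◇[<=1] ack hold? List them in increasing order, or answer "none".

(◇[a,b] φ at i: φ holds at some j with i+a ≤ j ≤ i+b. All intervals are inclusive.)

Evaluate at each i in [0,5]:
  i=0: ✓ (witness j=1)
  i=1: ✓ (witness j=1)
  i=2: ✓ (witness j=2)
  i=3: ✓ (witness j=3)
  i=4: ✗ (none in [4,5])
  i=5: ✓ (witness j=6)

0, 1, 2, 3, 5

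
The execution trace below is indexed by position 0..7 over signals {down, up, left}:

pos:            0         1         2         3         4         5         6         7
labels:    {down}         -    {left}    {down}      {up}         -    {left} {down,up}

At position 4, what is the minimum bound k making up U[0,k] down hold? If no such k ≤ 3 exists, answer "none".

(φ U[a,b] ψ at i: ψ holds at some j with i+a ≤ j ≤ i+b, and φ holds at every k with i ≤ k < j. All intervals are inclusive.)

Need earliest j ≥ 4 with down, and up at every k in [4,j-1].
  j=4: rhs fails.
  j=5: rhs fails.
  j=6: rhs fails.
  j=7: rhs holds but lhs fails at k=5.
No witness within the range → none.

none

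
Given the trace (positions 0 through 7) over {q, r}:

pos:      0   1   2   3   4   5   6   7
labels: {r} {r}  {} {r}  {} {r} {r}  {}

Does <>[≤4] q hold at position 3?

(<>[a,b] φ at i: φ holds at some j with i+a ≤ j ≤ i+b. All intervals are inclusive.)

Check q at each j in [3,7]:
  j=3: false
  j=4: false
  j=5: false
  j=6: false
  j=7: false
No position in the window satisfies it → formula fails.

No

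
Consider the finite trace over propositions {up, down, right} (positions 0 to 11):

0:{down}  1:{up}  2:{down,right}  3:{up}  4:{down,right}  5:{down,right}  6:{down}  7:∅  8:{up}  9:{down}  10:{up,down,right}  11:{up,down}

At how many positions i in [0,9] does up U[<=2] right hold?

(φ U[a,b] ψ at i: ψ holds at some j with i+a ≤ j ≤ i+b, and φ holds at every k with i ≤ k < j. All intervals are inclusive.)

5

Evaluate at each i in [0,9]:
  i=0: ✗ (lhs fails at k=0 before rhs at j=2)
  i=1: ✓ (rhs at j=2; lhs holds on [1,1])
  i=2: ✓ (rhs at j=2)
  i=3: ✓ (rhs at j=4; lhs holds on [3,3])
  i=4: ✓ (rhs at j=4)
  i=5: ✓ (rhs at j=5)
  i=6: ✗ (no rhs in [6,8])
  i=7: ✗ (no rhs in [7,9])
  i=8: ✗ (lhs fails at k=9 before rhs at j=10)
  i=9: ✗ (lhs fails at k=9 before rhs at j=10)
Positions where it holds: {1, 2, 3, 4, 5} → 5.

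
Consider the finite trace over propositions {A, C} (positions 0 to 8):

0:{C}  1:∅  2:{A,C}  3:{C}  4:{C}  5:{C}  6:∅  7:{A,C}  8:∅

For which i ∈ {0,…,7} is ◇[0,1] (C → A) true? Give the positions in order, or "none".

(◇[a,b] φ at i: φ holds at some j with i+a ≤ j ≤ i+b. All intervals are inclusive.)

0, 1, 2, 5, 6, 7

Evaluate at each i in [0,7]:
  i=0: ✓ (witness j=1)
  i=1: ✓ (witness j=1)
  i=2: ✓ (witness j=2)
  i=3: ✗ (none in [3,4])
  i=4: ✗ (none in [4,5])
  i=5: ✓ (witness j=6)
  i=6: ✓ (witness j=6)
  i=7: ✓ (witness j=7)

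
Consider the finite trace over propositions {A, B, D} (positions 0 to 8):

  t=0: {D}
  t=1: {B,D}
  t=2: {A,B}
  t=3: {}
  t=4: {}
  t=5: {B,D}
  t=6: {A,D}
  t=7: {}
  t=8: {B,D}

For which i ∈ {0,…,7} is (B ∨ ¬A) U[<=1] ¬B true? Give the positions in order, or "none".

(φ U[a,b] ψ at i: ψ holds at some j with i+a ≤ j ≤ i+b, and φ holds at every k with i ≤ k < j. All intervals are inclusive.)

Evaluate at each i in [0,7]:
  i=0: ✓ (rhs at j=0)
  i=1: ✗ (no rhs in [1,2])
  i=2: ✓ (rhs at j=3; lhs holds on [2,2])
  i=3: ✓ (rhs at j=3)
  i=4: ✓ (rhs at j=4)
  i=5: ✓ (rhs at j=6; lhs holds on [5,5])
  i=6: ✓ (rhs at j=6)
  i=7: ✓ (rhs at j=7)

0, 2, 3, 4, 5, 6, 7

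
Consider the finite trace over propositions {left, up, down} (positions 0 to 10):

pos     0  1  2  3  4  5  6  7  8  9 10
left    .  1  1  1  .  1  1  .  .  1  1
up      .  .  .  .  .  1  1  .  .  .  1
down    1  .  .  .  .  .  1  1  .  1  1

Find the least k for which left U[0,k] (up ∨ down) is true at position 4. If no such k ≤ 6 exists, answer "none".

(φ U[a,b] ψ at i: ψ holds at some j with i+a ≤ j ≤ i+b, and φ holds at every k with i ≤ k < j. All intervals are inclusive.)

Need earliest j ≥ 4 with (up ∨ down), and left at every k in [4,j-1].
  j=4: rhs fails.
  j=5: rhs holds but lhs fails at k=4.
  j=6: rhs holds but lhs fails at k=4.
  j=7: rhs holds but lhs fails at k=4.
  j=8: rhs fails.
  j=9: rhs holds but lhs fails at k=4.
  j=10: rhs holds but lhs fails at k=4.
No witness within the range → none.

none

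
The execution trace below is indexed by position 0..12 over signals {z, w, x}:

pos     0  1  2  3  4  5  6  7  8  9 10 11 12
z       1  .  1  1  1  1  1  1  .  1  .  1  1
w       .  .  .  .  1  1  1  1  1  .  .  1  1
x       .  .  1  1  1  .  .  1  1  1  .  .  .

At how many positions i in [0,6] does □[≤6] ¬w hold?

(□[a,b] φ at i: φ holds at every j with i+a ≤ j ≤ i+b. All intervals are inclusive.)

Evaluate at each i in [0,6]:
  i=0: ✗ (fails at j=4)
  i=1: ✗ (fails at j=4)
  i=2: ✗ (fails at j=4)
  i=3: ✗ (fails at j=4)
  i=4: ✗ (fails at j=4)
  i=5: ✗ (fails at j=5)
  i=6: ✗ (fails at j=6)
Positions where it holds: {} → 0.

0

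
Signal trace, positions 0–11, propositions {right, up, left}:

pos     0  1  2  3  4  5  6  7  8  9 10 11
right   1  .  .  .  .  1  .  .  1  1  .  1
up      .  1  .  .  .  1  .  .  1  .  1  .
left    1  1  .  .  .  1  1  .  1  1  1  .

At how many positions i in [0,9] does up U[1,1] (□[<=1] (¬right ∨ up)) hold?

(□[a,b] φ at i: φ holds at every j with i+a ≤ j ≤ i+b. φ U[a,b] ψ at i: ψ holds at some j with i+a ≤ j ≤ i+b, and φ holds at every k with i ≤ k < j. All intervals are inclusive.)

2

Evaluate at each i in [0,9]:
  i=0: ✗ (lhs fails at k=0 before rhs at j=1)
  i=1: ✓ (rhs at j=2; lhs holds on [1,1])
  i=2: ✗ (lhs fails at k=2 before rhs at j=3)
  i=3: ✗ (lhs fails at k=3 before rhs at j=4)
  i=4: ✗ (lhs fails at k=4 before rhs at j=5)
  i=5: ✓ (rhs at j=6; lhs holds on [5,5])
  i=6: ✗ (lhs fails at k=6 before rhs at j=7)
  i=7: ✗ (no rhs in [8,8])
  i=8: ✗ (no rhs in [9,9])
  i=9: ✗ (no rhs in [10,10])
Positions where it holds: {1, 5} → 2.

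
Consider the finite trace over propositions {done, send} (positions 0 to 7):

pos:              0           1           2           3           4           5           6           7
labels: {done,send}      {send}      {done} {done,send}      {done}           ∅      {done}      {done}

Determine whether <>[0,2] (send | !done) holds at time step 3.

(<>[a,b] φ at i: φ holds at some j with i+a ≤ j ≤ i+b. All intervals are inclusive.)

Yes

Check (send | !done) at each j in [3,5]:
  j=3: true
  j=4: false
  j=5: true
Found at j=3 → formula holds.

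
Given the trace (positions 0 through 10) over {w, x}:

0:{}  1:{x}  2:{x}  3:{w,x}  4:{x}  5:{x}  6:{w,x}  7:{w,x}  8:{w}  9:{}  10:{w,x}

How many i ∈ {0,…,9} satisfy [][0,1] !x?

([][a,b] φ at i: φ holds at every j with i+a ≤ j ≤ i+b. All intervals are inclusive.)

1

Evaluate at each i in [0,9]:
  i=0: ✗ (fails at j=1)
  i=1: ✗ (fails at j=1)
  i=2: ✗ (fails at j=2)
  i=3: ✗ (fails at j=3)
  i=4: ✗ (fails at j=4)
  i=5: ✗ (fails at j=5)
  i=6: ✗ (fails at j=6)
  i=7: ✗ (fails at j=7)
  i=8: ✓ (all of [8,9])
  i=9: ✗ (fails at j=10)
Positions where it holds: {8} → 1.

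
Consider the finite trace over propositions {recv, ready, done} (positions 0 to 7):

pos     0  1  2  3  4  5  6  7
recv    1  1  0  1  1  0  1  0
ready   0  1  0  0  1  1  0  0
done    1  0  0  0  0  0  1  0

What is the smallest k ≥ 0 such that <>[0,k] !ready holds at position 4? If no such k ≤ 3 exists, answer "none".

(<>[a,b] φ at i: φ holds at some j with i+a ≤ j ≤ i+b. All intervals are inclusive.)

2

Scan j = 4,5,… for !ready:
  j=4: fails
  j=5: fails
  j=6: holds
First hit at j=6, so smallest k = 6-4 = 2.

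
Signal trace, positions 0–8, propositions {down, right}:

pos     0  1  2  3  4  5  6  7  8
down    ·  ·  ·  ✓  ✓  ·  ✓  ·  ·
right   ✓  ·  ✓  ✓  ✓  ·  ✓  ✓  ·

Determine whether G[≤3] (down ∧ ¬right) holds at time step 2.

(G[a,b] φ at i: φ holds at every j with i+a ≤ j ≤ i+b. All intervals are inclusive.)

No

Check (down ∧ ¬right) at every j in [2,5]:
  j=2: false
  j=3: false
  j=4: false
  j=5: false
Fails at j=2 → formula fails.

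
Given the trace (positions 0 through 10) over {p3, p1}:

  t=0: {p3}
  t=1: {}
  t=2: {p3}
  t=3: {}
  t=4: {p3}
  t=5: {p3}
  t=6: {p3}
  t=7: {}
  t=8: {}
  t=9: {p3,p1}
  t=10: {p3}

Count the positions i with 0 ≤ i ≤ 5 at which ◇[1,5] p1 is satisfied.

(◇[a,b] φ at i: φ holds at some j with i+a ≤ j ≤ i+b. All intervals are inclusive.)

2

Evaluate at each i in [0,5]:
  i=0: ✗ (none in [1,5])
  i=1: ✗ (none in [2,6])
  i=2: ✗ (none in [3,7])
  i=3: ✗ (none in [4,8])
  i=4: ✓ (witness j=9)
  i=5: ✓ (witness j=9)
Positions where it holds: {4, 5} → 2.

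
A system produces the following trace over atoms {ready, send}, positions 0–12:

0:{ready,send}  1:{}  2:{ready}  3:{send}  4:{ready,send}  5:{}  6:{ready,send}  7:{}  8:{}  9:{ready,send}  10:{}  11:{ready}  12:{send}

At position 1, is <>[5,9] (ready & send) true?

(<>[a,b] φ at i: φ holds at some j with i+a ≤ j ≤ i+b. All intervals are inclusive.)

Yes

Check (ready & send) at each j in [6,10]:
  j=6: true
  j=7: false
  j=8: false
  j=9: true
  j=10: false
Found at j=6 → formula holds.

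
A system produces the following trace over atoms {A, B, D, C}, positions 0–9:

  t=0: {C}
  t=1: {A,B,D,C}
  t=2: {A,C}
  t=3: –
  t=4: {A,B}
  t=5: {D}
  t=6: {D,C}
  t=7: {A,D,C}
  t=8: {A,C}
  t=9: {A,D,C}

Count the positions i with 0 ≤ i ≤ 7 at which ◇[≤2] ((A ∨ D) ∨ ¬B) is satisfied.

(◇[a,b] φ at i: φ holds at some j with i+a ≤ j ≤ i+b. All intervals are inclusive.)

Evaluate at each i in [0,7]:
  i=0: ✓ (witness j=0)
  i=1: ✓ (witness j=1)
  i=2: ✓ (witness j=2)
  i=3: ✓ (witness j=3)
  i=4: ✓ (witness j=4)
  i=5: ✓ (witness j=5)
  i=6: ✓ (witness j=6)
  i=7: ✓ (witness j=7)
Positions where it holds: {0, 1, 2, 3, 4, 5, 6, 7} → 8.

8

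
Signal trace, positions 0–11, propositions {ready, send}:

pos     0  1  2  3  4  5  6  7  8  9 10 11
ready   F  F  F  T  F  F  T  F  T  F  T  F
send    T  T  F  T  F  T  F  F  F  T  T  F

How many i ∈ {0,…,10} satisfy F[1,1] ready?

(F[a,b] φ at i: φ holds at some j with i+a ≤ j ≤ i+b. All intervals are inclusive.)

Evaluate at each i in [0,10]:
  i=0: ✗ (none in [1,1])
  i=1: ✗ (none in [2,2])
  i=2: ✓ (witness j=3)
  i=3: ✗ (none in [4,4])
  i=4: ✗ (none in [5,5])
  i=5: ✓ (witness j=6)
  i=6: ✗ (none in [7,7])
  i=7: ✓ (witness j=8)
  i=8: ✗ (none in [9,9])
  i=9: ✓ (witness j=10)
  i=10: ✗ (none in [11,11])
Positions where it holds: {2, 5, 7, 9} → 4.

4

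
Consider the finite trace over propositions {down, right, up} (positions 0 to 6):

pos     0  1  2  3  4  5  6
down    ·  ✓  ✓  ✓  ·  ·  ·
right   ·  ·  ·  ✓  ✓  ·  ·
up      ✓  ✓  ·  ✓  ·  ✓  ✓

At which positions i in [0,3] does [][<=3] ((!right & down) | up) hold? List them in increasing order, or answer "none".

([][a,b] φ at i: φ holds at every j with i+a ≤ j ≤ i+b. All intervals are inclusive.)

Evaluate at each i in [0,3]:
  i=0: ✓ (all of [0,3])
  i=1: ✗ (fails at j=4)
  i=2: ✗ (fails at j=4)
  i=3: ✗ (fails at j=4)

0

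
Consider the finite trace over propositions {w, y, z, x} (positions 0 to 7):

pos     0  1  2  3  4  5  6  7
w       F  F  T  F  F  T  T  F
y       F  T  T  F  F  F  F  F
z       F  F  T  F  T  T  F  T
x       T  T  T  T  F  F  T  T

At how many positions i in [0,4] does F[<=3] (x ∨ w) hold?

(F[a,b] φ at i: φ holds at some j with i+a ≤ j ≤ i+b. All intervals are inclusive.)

Evaluate at each i in [0,4]:
  i=0: ✓ (witness j=0)
  i=1: ✓ (witness j=1)
  i=2: ✓ (witness j=2)
  i=3: ✓ (witness j=3)
  i=4: ✓ (witness j=5)
Positions where it holds: {0, 1, 2, 3, 4} → 5.

5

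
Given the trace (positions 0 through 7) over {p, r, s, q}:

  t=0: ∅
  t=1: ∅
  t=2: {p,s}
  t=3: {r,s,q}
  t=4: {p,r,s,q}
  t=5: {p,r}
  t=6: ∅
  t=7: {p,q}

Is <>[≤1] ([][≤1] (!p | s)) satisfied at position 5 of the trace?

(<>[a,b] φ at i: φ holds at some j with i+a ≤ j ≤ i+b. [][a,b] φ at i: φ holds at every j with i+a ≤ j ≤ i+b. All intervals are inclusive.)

No

Check [][≤1] (!p | s) at each j in [5,6]:
  j=5: fails at 5
  j=6: fails at 7
No position in the window satisfies it → formula fails.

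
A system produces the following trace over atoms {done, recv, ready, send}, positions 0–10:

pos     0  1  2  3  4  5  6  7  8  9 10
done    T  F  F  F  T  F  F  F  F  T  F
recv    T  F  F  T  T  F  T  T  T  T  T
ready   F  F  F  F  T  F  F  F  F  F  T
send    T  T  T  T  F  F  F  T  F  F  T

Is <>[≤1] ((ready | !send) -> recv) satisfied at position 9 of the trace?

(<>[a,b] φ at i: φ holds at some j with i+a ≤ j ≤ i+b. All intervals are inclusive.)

Yes

Check ((ready | !send) -> recv) at each j in [9,10]:
  j=9: true
  j=10: true
Found at j=9 → formula holds.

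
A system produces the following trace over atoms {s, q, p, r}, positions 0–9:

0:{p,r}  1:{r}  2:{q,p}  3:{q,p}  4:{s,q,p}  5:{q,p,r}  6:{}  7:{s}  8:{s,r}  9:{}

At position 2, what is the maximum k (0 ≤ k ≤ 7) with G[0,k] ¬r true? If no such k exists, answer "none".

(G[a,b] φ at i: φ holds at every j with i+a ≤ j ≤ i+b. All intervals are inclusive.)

¬r must hold from j=2 onward; find where it first fails.
  j=2: holds
  j=3: holds
  j=4: holds
  j=5: fails
Holds on [2,4], so largest k = 2.

2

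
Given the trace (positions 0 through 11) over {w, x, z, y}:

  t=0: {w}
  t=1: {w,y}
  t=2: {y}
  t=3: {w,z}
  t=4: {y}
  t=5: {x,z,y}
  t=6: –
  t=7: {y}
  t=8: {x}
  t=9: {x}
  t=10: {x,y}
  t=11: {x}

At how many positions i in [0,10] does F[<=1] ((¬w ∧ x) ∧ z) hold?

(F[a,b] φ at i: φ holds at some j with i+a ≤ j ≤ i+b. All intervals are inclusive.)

2

Evaluate at each i in [0,10]:
  i=0: ✗ (none in [0,1])
  i=1: ✗ (none in [1,2])
  i=2: ✗ (none in [2,3])
  i=3: ✗ (none in [3,4])
  i=4: ✓ (witness j=5)
  i=5: ✓ (witness j=5)
  i=6: ✗ (none in [6,7])
  i=7: ✗ (none in [7,8])
  i=8: ✗ (none in [8,9])
  i=9: ✗ (none in [9,10])
  i=10: ✗ (none in [10,11])
Positions where it holds: {4, 5} → 2.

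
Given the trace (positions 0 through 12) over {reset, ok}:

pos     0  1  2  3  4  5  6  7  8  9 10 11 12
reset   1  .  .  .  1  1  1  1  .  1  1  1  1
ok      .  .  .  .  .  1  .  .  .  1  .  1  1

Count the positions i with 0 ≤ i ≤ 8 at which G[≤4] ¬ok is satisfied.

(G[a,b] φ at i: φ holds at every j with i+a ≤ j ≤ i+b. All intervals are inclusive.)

1

Evaluate at each i in [0,8]:
  i=0: ✓ (all of [0,4])
  i=1: ✗ (fails at j=5)
  i=2: ✗ (fails at j=5)
  i=3: ✗ (fails at j=5)
  i=4: ✗ (fails at j=5)
  i=5: ✗ (fails at j=5)
  i=6: ✗ (fails at j=9)
  i=7: ✗ (fails at j=9)
  i=8: ✗ (fails at j=9)
Positions where it holds: {0} → 1.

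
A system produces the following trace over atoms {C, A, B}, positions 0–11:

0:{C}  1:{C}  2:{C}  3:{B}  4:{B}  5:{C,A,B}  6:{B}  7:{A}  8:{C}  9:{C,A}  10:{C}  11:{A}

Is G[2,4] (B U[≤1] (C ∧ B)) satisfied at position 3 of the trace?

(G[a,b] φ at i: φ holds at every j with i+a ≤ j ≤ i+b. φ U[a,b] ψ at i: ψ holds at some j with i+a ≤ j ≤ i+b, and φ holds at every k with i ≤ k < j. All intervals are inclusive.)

No

Check (B U[≤1] (C ∧ B)) at every j in [5,7]:
  j=5: holds
  j=6: fails
  j=7: fails
Fails at j=6 → formula fails.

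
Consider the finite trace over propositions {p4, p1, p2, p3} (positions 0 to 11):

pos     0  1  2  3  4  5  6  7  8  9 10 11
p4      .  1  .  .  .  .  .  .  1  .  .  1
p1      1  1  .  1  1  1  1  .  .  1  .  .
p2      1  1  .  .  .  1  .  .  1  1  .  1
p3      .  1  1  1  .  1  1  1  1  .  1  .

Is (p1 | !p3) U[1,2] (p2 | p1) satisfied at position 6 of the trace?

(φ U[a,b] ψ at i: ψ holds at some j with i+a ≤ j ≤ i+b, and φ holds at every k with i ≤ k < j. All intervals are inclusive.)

Need some j in [7,8] with (p2 | p1), and (p1 | !p3) at every k in [6,j-1].
  j=7: (p2 | p1) false.
  j=8: (p2 | p1) holds, but (p1 | !p3) fails at k=7 → not this j.
No j in the window works → until fails.

Does not hold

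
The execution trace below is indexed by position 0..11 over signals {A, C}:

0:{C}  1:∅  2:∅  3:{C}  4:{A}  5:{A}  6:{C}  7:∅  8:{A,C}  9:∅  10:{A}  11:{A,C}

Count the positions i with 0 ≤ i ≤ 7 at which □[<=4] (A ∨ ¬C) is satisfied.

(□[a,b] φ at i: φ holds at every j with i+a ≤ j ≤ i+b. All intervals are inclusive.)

1

Evaluate at each i in [0,7]:
  i=0: ✗ (fails at j=0)
  i=1: ✗ (fails at j=3)
  i=2: ✗ (fails at j=3)
  i=3: ✗ (fails at j=3)
  i=4: ✗ (fails at j=6)
  i=5: ✗ (fails at j=6)
  i=6: ✗ (fails at j=6)
  i=7: ✓ (all of [7,11])
Positions where it holds: {7} → 1.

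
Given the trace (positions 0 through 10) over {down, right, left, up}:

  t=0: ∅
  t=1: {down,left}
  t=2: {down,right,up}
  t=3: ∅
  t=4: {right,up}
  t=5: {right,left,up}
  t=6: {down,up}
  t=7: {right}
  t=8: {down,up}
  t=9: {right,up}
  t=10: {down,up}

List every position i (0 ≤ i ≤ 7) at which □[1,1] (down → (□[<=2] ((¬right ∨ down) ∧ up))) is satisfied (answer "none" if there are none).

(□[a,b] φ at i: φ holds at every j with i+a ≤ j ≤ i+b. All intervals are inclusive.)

2, 3, 4, 6

Evaluate at each i in [0,7]:
  i=0: ✗ (fails at j=1)
  i=1: ✗ (fails at j=2)
  i=2: ✓ (all of [3,3])
  i=3: ✓ (all of [4,4])
  i=4: ✓ (all of [5,5])
  i=5: ✗ (fails at j=6)
  i=6: ✓ (all of [7,7])
  i=7: ✗ (fails at j=8)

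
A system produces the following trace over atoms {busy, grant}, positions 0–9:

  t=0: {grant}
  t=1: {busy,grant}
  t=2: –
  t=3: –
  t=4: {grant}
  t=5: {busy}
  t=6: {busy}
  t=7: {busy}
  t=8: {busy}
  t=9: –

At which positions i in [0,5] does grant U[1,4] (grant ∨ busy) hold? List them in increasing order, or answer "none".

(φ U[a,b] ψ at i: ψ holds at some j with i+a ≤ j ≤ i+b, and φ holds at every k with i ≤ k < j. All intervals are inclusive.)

0, 4

Evaluate at each i in [0,5]:
  i=0: ✓ (rhs at j=1; lhs holds on [0,0])
  i=1: ✗ (lhs fails at k=2 before rhs at j=4)
  i=2: ✗ (lhs fails at k=2 before rhs at j=4)
  i=3: ✗ (lhs fails at k=3 before rhs at j=4)
  i=4: ✓ (rhs at j=5; lhs holds on [4,4])
  i=5: ✗ (lhs fails at k=5 before rhs at j=6)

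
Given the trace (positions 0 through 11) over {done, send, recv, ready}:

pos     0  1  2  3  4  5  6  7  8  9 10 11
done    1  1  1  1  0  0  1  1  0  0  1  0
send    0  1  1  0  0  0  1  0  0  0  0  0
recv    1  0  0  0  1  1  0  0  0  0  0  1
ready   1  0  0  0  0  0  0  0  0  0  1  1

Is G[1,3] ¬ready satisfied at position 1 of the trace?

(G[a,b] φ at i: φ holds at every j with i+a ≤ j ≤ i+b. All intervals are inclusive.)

Check ¬ready at every j in [2,4]:
  j=2: true
  j=3: true
  j=4: true
All positions satisfy it → formula holds.

True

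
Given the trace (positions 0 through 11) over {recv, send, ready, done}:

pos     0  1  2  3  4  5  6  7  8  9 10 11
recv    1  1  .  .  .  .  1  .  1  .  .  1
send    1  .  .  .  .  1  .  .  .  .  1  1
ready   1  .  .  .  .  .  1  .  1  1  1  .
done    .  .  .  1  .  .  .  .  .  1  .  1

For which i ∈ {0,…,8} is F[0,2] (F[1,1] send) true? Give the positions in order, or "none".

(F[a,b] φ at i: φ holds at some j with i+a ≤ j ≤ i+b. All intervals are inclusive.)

Evaluate at each i in [0,8]:
  i=0: ✗ (none in [0,2])
  i=1: ✗ (none in [1,3])
  i=2: ✓ (witness j=4)
  i=3: ✓ (witness j=4)
  i=4: ✓ (witness j=4)
  i=5: ✗ (none in [5,7])
  i=6: ✗ (none in [6,8])
  i=7: ✓ (witness j=9)
  i=8: ✓ (witness j=9)

2, 3, 4, 7, 8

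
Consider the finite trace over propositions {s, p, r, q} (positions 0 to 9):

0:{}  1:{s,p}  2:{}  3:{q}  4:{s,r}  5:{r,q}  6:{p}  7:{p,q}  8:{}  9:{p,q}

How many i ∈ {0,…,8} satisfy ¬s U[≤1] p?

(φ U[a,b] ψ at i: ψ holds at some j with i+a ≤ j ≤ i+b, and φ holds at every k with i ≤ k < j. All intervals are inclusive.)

6

Evaluate at each i in [0,8]:
  i=0: ✓ (rhs at j=1; lhs holds on [0,0])
  i=1: ✓ (rhs at j=1)
  i=2: ✗ (no rhs in [2,3])
  i=3: ✗ (no rhs in [3,4])
  i=4: ✗ (no rhs in [4,5])
  i=5: ✓ (rhs at j=6; lhs holds on [5,5])
  i=6: ✓ (rhs at j=6)
  i=7: ✓ (rhs at j=7)
  i=8: ✓ (rhs at j=9; lhs holds on [8,8])
Positions where it holds: {0, 1, 5, 6, 7, 8} → 6.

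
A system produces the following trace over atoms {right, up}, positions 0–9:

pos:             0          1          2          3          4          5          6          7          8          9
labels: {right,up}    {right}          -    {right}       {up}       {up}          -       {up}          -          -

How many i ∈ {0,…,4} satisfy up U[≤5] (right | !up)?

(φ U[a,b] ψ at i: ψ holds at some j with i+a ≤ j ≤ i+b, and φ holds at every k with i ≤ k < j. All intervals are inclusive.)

Evaluate at each i in [0,4]:
  i=0: ✓ (rhs at j=0)
  i=1: ✓ (rhs at j=1)
  i=2: ✓ (rhs at j=2)
  i=3: ✓ (rhs at j=3)
  i=4: ✓ (rhs at j=6; lhs holds on [4,5])
Positions where it holds: {0, 1, 2, 3, 4} → 5.

5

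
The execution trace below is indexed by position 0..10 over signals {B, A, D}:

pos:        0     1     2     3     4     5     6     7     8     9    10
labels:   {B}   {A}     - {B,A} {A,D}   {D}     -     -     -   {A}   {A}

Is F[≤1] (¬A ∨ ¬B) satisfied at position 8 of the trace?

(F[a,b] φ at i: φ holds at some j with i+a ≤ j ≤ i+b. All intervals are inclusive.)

Check (¬A ∨ ¬B) at each j in [8,9]:
  j=8: true
  j=9: true
Found at j=8 → formula holds.

Yes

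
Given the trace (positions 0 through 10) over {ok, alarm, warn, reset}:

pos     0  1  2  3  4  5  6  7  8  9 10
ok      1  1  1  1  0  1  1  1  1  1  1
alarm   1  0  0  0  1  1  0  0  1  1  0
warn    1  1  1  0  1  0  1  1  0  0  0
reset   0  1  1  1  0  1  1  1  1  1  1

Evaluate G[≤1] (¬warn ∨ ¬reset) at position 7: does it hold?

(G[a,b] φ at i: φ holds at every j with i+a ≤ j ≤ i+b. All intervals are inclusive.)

False

Check (¬warn ∨ ¬reset) at every j in [7,8]:
  j=7: false
  j=8: true
Fails at j=7 → formula fails.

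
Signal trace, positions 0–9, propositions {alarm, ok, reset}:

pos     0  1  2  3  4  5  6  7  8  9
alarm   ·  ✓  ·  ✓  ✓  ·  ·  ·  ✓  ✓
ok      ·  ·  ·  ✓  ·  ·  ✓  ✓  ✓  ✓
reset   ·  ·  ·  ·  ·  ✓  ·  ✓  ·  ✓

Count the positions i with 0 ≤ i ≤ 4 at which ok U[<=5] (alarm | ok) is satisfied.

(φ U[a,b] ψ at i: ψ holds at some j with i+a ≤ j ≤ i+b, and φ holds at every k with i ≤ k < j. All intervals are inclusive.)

Evaluate at each i in [0,4]:
  i=0: ✗ (lhs fails at k=0 before rhs at j=1)
  i=1: ✓ (rhs at j=1)
  i=2: ✗ (lhs fails at k=2 before rhs at j=3)
  i=3: ✓ (rhs at j=3)
  i=4: ✓ (rhs at j=4)
Positions where it holds: {1, 3, 4} → 3.

3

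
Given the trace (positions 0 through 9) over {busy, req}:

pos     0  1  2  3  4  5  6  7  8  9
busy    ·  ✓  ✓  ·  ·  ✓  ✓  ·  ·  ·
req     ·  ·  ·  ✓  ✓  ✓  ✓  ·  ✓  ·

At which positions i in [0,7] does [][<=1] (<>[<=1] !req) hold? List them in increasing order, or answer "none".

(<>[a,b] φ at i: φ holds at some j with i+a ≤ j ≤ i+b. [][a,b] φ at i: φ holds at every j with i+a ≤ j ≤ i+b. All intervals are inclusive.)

0, 1, 6, 7

Evaluate at each i in [0,7]:
  i=0: ✓ (all of [0,1])
  i=1: ✓ (all of [1,2])
  i=2: ✗ (fails at j=3)
  i=3: ✗ (fails at j=3)
  i=4: ✗ (fails at j=4)
  i=5: ✗ (fails at j=5)
  i=6: ✓ (all of [6,7])
  i=7: ✓ (all of [7,8])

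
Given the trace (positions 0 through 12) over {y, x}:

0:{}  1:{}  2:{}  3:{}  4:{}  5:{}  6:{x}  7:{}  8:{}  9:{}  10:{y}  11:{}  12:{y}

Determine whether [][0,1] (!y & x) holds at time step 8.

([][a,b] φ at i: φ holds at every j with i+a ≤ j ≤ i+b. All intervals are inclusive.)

Check (!y & x) at every j in [8,9]:
  j=8: false
  j=9: false
Fails at j=8 → formula fails.

No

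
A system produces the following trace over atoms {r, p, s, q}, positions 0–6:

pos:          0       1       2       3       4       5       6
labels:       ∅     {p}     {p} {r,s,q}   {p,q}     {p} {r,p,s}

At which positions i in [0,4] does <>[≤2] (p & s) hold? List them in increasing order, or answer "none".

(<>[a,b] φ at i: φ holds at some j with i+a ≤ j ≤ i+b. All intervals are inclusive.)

4

Evaluate at each i in [0,4]:
  i=0: ✗ (none in [0,2])
  i=1: ✗ (none in [1,3])
  i=2: ✗ (none in [2,4])
  i=3: ✗ (none in [3,5])
  i=4: ✓ (witness j=6)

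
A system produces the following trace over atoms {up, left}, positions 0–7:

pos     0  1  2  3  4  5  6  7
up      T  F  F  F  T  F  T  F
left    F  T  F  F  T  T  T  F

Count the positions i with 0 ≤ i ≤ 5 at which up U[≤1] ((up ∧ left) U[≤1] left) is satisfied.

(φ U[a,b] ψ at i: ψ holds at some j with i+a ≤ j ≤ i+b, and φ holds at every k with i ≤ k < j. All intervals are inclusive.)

Evaluate at each i in [0,5]:
  i=0: ✓ (rhs at j=1; lhs holds on [0,0])
  i=1: ✓ (rhs at j=1)
  i=2: ✗ (no rhs in [2,3])
  i=3: ✗ (lhs fails at k=3 before rhs at j=4)
  i=4: ✓ (rhs at j=4)
  i=5: ✓ (rhs at j=5)
Positions where it holds: {0, 1, 4, 5} → 4.

4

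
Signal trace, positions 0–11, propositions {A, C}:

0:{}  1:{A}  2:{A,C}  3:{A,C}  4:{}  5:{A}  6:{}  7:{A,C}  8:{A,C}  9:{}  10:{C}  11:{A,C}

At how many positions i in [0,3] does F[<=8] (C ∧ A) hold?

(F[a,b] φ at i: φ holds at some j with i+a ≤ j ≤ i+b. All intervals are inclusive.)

4

Evaluate at each i in [0,3]:
  i=0: ✓ (witness j=2)
  i=1: ✓ (witness j=2)
  i=2: ✓ (witness j=2)
  i=3: ✓ (witness j=3)
Positions where it holds: {0, 1, 2, 3} → 4.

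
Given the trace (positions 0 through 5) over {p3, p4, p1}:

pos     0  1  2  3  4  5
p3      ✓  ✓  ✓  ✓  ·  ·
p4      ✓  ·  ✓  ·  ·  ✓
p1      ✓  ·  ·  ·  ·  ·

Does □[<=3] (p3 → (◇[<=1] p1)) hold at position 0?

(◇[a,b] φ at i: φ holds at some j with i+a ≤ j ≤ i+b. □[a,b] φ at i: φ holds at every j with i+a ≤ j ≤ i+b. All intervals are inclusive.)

Check (p3 → (◇[<=1] p1)) at every j in [0,3]:
  j=0: antecedent true; consequent holds (witness at 0) → ✓
  j=1: antecedent true; consequent fails (none in [1,2]) → ✗
  j=2: antecedent true; consequent fails (none in [2,3]) → ✗
  j=3: antecedent true; consequent fails (none in [3,4]) → ✗
Fails at j=1 → formula fails.

Does not hold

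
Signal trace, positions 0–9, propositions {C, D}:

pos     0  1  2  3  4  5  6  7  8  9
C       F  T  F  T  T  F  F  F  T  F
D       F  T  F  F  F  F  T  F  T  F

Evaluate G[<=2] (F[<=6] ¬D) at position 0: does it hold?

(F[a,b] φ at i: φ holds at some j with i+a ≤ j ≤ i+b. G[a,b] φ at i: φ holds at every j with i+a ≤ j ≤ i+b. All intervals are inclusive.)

Check F[<=6] ¬D at every j in [0,2]:
  j=0: holds (witness at 0)
  j=1: holds (witness at 2)
  j=2: holds (witness at 2)
All positions satisfy it → formula holds.

Yes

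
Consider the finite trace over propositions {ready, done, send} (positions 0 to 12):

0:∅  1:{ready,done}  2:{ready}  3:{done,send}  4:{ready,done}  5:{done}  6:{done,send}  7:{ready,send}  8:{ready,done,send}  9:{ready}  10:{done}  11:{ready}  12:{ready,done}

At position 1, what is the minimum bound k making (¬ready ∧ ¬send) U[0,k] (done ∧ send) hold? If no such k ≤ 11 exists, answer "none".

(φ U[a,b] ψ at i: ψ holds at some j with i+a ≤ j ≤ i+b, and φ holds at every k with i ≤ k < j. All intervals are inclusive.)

Need earliest j ≥ 1 with (done ∧ send), and (¬ready ∧ ¬send) at every k in [1,j-1].
  j=1: rhs fails.
  j=2: rhs fails.
  j=3: rhs holds but lhs fails at k=1.
  j=4: rhs fails.
  j=5: rhs fails.
  j=6: rhs holds but lhs fails at k=1.
  j=7: rhs fails.
  j=8: rhs holds but lhs fails at k=1.
  j=9: rhs fails.
  j=10: rhs fails.
  j=11: rhs fails.
  j=12: rhs fails.
No witness within the range → none.

none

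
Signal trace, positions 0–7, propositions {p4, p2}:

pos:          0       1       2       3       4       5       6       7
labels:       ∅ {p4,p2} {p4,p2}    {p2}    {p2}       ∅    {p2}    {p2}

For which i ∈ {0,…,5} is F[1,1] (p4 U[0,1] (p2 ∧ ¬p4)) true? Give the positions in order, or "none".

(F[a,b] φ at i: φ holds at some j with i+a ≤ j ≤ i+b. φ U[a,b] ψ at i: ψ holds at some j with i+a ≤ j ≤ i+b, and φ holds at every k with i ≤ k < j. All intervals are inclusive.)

Evaluate at each i in [0,5]:
  i=0: ✗ (none in [1,1])
  i=1: ✓ (witness j=2)
  i=2: ✓ (witness j=3)
  i=3: ✓ (witness j=4)
  i=4: ✗ (none in [5,5])
  i=5: ✓ (witness j=6)

1, 2, 3, 5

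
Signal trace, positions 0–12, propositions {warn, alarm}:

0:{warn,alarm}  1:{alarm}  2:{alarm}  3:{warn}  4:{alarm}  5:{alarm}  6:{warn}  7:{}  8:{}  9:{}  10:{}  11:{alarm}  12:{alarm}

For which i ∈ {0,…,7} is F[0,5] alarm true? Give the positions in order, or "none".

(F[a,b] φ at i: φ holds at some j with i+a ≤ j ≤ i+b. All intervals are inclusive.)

Evaluate at each i in [0,7]:
  i=0: ✓ (witness j=0)
  i=1: ✓ (witness j=1)
  i=2: ✓ (witness j=2)
  i=3: ✓ (witness j=4)
  i=4: ✓ (witness j=4)
  i=5: ✓ (witness j=5)
  i=6: ✓ (witness j=11)
  i=7: ✓ (witness j=11)

0, 1, 2, 3, 4, 5, 6, 7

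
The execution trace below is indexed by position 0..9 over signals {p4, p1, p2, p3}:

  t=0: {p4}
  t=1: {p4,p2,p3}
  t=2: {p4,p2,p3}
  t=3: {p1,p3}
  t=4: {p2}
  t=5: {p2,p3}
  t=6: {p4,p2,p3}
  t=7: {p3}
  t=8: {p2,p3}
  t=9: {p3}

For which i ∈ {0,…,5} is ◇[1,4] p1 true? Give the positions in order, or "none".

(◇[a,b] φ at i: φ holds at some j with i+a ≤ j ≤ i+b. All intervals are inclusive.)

Evaluate at each i in [0,5]:
  i=0: ✓ (witness j=3)
  i=1: ✓ (witness j=3)
  i=2: ✓ (witness j=3)
  i=3: ✗ (none in [4,7])
  i=4: ✗ (none in [5,8])
  i=5: ✗ (none in [6,9])

0, 1, 2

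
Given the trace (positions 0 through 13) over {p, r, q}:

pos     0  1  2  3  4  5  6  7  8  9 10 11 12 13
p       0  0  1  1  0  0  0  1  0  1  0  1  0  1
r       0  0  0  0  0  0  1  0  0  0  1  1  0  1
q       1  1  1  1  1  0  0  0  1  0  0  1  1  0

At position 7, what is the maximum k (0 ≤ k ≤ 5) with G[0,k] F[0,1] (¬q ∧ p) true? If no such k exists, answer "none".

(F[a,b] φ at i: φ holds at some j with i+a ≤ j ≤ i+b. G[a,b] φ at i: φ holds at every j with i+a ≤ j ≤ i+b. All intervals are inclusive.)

F[0,1] (¬q ∧ p) must hold from j=7 onward; find where it first fails.
  j=7: holds
  j=8: holds
  j=9: holds
  j=10: fails
Holds on [7,9], so largest k = 2.

2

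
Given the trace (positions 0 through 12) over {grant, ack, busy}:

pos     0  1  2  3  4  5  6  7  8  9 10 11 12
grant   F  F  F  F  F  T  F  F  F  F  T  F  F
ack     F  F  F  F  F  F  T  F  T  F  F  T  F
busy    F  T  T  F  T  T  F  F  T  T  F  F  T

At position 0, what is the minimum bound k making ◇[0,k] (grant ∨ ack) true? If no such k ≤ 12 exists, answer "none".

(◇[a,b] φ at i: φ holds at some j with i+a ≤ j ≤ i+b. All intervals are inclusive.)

Scan j = 0,1,… for (grant ∨ ack):
  j=0: fails
  j=1: fails
  j=2: fails
  j=3: fails
  j=4: fails
  j=5: holds
First hit at j=5, so smallest k = 5-0 = 5.

5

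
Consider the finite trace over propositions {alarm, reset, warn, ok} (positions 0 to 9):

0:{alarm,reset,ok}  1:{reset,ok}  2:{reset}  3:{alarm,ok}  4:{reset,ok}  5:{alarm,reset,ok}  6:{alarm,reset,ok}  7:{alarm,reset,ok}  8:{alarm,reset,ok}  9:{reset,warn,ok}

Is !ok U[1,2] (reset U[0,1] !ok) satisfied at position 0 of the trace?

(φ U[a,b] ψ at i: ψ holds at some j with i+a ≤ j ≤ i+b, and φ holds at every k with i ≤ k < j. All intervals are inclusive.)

False

Need some j in [1,2] with (reset U[0,1] !ok), and !ok at every k in [0,j-1].
  j=1: (reset U[0,1] !ok) holds, but !ok fails at k=0 → not this j.
  j=2: (reset U[0,1] !ok) holds, but !ok fails at k=0 → not this j.
No j in the window works → until fails.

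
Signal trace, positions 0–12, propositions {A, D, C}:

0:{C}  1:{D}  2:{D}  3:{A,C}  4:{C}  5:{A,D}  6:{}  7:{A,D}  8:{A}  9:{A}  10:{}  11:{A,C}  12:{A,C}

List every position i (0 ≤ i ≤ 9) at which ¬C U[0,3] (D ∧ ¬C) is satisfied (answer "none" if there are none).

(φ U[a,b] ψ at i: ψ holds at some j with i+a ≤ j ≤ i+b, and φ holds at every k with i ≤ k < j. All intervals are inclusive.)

Evaluate at each i in [0,9]:
  i=0: ✗ (lhs fails at k=0 before rhs at j=1)
  i=1: ✓ (rhs at j=1)
  i=2: ✓ (rhs at j=2)
  i=3: ✗ (lhs fails at k=3 before rhs at j=5)
  i=4: ✗ (lhs fails at k=4 before rhs at j=5)
  i=5: ✓ (rhs at j=5)
  i=6: ✓ (rhs at j=7; lhs holds on [6,6])
  i=7: ✓ (rhs at j=7)
  i=8: ✗ (no rhs in [8,11])
  i=9: ✗ (no rhs in [9,12])

1, 2, 5, 6, 7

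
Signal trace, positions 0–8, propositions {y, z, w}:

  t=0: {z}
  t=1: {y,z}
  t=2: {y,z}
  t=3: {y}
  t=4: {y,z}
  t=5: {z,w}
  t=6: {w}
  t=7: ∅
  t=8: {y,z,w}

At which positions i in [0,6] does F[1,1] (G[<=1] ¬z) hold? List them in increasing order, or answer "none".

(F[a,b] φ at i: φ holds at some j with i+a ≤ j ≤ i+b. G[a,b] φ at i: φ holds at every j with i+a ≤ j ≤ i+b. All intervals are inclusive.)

5

Evaluate at each i in [0,6]:
  i=0: ✗ (none in [1,1])
  i=1: ✗ (none in [2,2])
  i=2: ✗ (none in [3,3])
  i=3: ✗ (none in [4,4])
  i=4: ✗ (none in [5,5])
  i=5: ✓ (witness j=6)
  i=6: ✗ (none in [7,7])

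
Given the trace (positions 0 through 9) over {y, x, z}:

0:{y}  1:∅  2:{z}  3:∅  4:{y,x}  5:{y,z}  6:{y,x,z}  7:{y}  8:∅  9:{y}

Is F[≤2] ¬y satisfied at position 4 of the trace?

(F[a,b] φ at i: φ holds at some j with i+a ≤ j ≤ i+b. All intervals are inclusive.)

No

Check ¬y at each j in [4,6]:
  j=4: false
  j=5: false
  j=6: false
No position in the window satisfies it → formula fails.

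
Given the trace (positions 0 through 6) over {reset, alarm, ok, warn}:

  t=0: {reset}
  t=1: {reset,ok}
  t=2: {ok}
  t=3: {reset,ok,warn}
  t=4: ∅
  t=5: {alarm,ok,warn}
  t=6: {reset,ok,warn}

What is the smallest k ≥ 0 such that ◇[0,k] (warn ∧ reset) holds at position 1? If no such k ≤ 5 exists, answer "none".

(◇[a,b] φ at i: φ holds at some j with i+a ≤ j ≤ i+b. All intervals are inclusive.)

2

Scan j = 1,2,… for (warn ∧ reset):
  j=1: fails
  j=2: fails
  j=3: holds
First hit at j=3, so smallest k = 3-1 = 2.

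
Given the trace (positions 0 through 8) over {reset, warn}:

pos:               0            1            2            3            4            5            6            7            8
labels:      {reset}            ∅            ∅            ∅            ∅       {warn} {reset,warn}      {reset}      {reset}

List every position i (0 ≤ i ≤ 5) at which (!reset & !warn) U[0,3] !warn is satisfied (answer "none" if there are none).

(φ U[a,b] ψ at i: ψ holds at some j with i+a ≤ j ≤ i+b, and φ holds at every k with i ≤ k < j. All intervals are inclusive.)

0, 1, 2, 3, 4

Evaluate at each i in [0,5]:
  i=0: ✓ (rhs at j=0)
  i=1: ✓ (rhs at j=1)
  i=2: ✓ (rhs at j=2)
  i=3: ✓ (rhs at j=3)
  i=4: ✓ (rhs at j=4)
  i=5: ✗ (lhs fails at k=5 before rhs at j=7)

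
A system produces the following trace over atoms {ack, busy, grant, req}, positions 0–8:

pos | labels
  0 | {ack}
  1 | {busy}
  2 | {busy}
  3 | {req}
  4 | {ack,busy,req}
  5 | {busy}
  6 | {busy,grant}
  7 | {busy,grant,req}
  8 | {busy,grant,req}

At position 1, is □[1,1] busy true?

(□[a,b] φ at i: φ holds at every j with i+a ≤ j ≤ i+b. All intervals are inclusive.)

Check busy at every j in [2,2]:
  j=2: true
All positions satisfy it → formula holds.

Yes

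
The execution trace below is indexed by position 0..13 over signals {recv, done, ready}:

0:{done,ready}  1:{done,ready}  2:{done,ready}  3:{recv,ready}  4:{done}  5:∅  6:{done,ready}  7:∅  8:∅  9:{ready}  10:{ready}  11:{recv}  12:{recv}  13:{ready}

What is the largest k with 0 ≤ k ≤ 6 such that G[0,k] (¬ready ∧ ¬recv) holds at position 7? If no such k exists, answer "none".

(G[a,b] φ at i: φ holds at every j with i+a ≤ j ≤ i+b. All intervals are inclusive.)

(¬ready ∧ ¬recv) must hold from j=7 onward; find where it first fails.
  j=7: holds
  j=8: holds
  j=9: fails
Holds on [7,8], so largest k = 1.

1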